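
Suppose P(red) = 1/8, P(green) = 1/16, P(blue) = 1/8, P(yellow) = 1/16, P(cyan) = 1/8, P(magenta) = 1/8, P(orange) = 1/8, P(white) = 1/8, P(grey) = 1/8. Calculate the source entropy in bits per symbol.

Each probability is a power of 1/2, so log₂(1/p) is an integer.
H = Σ p·log₂(1/p) = 1/8·3 + 1/16·4 + 1/8·3 + 1/16·4 + 1/8·3 + 1/8·3 + 1/8·3 + 1/8·3 + 1/8·3 = 3.125 bits.

3.125 bits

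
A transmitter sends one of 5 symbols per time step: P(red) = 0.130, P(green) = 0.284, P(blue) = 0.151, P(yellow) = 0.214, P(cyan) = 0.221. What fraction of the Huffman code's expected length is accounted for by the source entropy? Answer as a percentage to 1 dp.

Entropy H = −Σ p log₂ p ≈ 2.2675 bits.
Huffman merges: 13/100+151/1000→281/1000; 107/500+221/1000→87/200; 281/1000+71/250→113/200; 87/200+113/200→1. L = 2281/1000 ≈ 2.2810.
Efficiency = H/L = 2.2675/2.2810 = 99.4%.

99.4%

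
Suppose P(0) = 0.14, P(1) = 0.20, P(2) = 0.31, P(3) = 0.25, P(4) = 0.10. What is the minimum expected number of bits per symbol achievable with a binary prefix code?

Repeatedly combine the two least-probable nodes; the expected code length is the sum of the merged weights.
merge 1/10 + 7/50 → 6/25
merge 1/5 + 6/25 → 11/25
merge 1/4 + 31/100 → 14/25
merge 11/25 + 14/25 → 1
L = 6/25 + 11/25 + 14/25 + 1 = 56/25 = 2.24 bits/symbol.

2.24 bits/symbol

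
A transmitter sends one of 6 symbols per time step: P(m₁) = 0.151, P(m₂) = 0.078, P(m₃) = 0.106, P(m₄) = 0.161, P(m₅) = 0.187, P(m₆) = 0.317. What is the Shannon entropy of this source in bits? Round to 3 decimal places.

2.444 bits

H = −Σ pᵢ log₂ pᵢ.
−0.151·log₂(0.151) = 0.4118
−0.078·log₂(0.078) = 0.2871
−0.106·log₂(0.106) = 0.3432
−0.161·log₂(0.161) = 0.4242
−0.187·log₂(0.187) = 0.4523
−0.317·log₂(0.317) = 0.5254
Sum ≈ 2.4441 → 2.444 bits.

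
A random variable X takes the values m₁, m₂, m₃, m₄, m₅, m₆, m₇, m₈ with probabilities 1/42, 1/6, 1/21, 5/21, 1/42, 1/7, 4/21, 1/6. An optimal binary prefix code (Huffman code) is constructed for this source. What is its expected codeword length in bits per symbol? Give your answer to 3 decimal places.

2.714 bits/symbol

Repeatedly combine the two least-probable nodes; the expected code length is the sum of the merged weights.
merge 1/42 + 1/42 → 1/21
merge 1/21 + 1/21 → 2/21
merge 2/21 + 1/7 → 5/21
merge 1/6 + 1/6 → 1/3
merge 4/21 + 5/21 → 3/7
merge 5/21 + 1/3 → 4/7
merge 3/7 + 4/7 → 1
L = 1/21 + 2/21 + 5/21 + 1/3 + 3/7 + 4/7 + 1 = 19/7 ≈ 2.714 bits/symbol.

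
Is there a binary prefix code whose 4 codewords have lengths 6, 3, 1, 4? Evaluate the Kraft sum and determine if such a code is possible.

With common denominator 2^6 = 64: Σ 2^(−ℓᵢ) = 1/64 + 8/64 + 32/64 + 4/64 = 45/64 = 0.703125.
Kraft's inequality requires Σ ≤ 1; here Σ = 0.703125 ≤ 1, so such a prefix code exists.

0.703125; yes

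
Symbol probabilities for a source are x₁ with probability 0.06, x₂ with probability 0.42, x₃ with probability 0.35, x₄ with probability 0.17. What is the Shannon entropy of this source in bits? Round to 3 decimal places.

H = −Σ pᵢ log₂ pᵢ.
−0.06·log₂(0.06) = 0.2435
−0.42·log₂(0.42) = 0.5256
−0.35·log₂(0.35) = 0.5301
−0.17·log₂(0.17) = 0.4346
Sum ≈ 1.7339 → 1.734 bits.

1.734 bits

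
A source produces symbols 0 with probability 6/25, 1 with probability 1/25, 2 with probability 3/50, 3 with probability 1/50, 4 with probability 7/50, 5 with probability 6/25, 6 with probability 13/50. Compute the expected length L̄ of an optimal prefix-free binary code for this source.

Repeatedly combine the two least-probable nodes; the expected code length is the sum of the merged weights.
merge 1/50 + 1/25 → 3/50
merge 3/50 + 3/50 → 3/25
merge 3/25 + 7/50 → 13/50
merge 6/25 + 6/25 → 12/25
merge 13/50 + 13/50 → 13/25
merge 12/25 + 13/25 → 1
L = 3/50 + 3/25 + 13/50 + 12/25 + 13/25 + 1 = 61/25 = 2.44 bits/symbol.

2.44 bits/symbol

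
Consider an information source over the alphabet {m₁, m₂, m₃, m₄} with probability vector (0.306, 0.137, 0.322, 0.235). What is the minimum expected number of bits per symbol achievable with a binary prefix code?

Repeatedly combine the two least-probable nodes; the expected code length is the sum of the merged weights.
merge 137/1000 + 47/200 → 93/250
merge 153/500 + 161/500 → 157/250
merge 93/250 + 157/250 → 1
L = 93/250 + 157/250 + 1 = 2 bits/symbol.

2 bits/symbol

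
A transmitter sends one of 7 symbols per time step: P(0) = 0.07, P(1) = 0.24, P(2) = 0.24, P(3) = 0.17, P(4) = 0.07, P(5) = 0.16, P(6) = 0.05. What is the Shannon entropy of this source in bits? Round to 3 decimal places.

2.599 bits

H = −Σ pᵢ log₂ pᵢ.
−0.07·log₂(0.07) = 0.2686
−0.24·log₂(0.24) = 0.4941
−0.24·log₂(0.24) = 0.4941
−0.17·log₂(0.17) = 0.4346
−0.07·log₂(0.07) = 0.2686
−0.16·log₂(0.16) = 0.4230
−0.05·log₂(0.05) = 0.2161
Sum ≈ 2.5991 → 2.599 bits.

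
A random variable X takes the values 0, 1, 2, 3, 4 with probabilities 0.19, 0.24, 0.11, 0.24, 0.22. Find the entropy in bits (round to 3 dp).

H = −Σ pᵢ log₂ pᵢ.
−0.19·log₂(0.19) = 0.4552
−0.24·log₂(0.24) = 0.4941
−0.11·log₂(0.11) = 0.3503
−0.24·log₂(0.24) = 0.4941
−0.22·log₂(0.22) = 0.4806
Sum ≈ 2.2744 → 2.274 bits.

2.274 bits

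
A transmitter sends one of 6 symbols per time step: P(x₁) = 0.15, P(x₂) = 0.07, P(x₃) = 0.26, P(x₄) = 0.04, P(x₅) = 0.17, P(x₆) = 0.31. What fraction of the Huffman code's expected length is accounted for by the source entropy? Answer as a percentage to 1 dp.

98.2%

Entropy H = −Σ p log₂ p ≈ 2.3285 bits.
Huffman merges: 1/25+7/100→11/100; 11/100+3/20→13/50; 17/100+13/50→43/100; 13/50+31/100→57/100; 43/100+57/100→1. L = 237/100 ≈ 2.3700.
Efficiency = H/L = 2.3285/2.3700 = 98.2%.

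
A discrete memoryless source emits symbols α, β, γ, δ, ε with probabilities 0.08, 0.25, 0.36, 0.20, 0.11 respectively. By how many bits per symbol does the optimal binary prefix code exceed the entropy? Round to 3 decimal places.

0.053 bits

Entropy H = −Σ p log₂ p ≈ 2.1368 bits.
Huffman merges: 2/25+11/100→19/100; 19/100+1/5→39/100; 1/4+9/25→61/100; 39/100+61/100→1. L = 219/100 ≈ 2.1900.
L − H = 2.1900 − 2.1368 = 0.053 bits.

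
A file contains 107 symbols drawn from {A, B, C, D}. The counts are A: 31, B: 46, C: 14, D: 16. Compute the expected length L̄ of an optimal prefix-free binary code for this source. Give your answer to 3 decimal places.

1.850 bits/symbol

Probabilities are the counts divided by 107.
Repeatedly combine the two least-probable nodes; the expected code length is the sum of the merged weights.
merge 14/107 + 16/107 → 30/107
merge 30/107 + 31/107 → 61/107
merge 46/107 + 61/107 → 1
L = 30/107 + 61/107 + 1 = 198/107 ≈ 1.850 bits/symbol.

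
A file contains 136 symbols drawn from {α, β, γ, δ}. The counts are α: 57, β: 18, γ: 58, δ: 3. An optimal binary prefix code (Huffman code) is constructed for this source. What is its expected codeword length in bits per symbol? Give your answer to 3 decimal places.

Probabilities are the counts divided by 136.
Repeatedly combine the two least-probable nodes; the expected code length is the sum of the merged weights.
merge 3/136 + 9/68 → 21/136
merge 21/136 + 57/136 → 39/68
merge 29/68 + 39/68 → 1
L = 21/136 + 39/68 + 1 = 235/136 ≈ 1.728 bits/symbol.

1.728 bits/symbol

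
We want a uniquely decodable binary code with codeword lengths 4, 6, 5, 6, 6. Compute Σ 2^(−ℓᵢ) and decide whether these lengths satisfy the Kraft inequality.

0.140625; yes

With common denominator 2^6 = 64: Σ 2^(−ℓᵢ) = 4/64 + 1/64 + 2/64 + 1/64 + 1/64 = 9/64 = 0.140625.
Kraft's inequality requires Σ ≤ 1; here Σ = 0.140625 ≤ 1, so such a prefix code exists.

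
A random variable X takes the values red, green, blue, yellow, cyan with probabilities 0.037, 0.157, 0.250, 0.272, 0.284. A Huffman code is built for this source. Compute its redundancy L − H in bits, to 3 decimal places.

Entropy H = −Σ p log₂ p ≈ 2.1220 bits.
Huffman merges: 37/1000+157/1000→97/500; 97/500+1/4→111/250; 34/125+71/250→139/250; 111/250+139/250→1. L = 1097/500 ≈ 2.1940.
L − H = 2.1940 − 2.1220 = 0.072 bits.

0.072 bits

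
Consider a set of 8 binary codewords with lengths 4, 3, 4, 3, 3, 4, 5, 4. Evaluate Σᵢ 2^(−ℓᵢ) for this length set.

0.65625

With common denominator 2^5 = 32: Σ 2^(−ℓᵢ) = 2/32 + 4/32 + 2/32 + 4/32 + 4/32 + 2/32 + 1/32 + 2/32 = 21/32 = 0.65625.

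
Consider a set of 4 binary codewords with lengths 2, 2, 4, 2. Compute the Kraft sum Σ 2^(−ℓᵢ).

With common denominator 2^4 = 16: Σ 2^(−ℓᵢ) = 4/16 + 4/16 + 1/16 + 4/16 = 13/16 = 0.8125.

0.8125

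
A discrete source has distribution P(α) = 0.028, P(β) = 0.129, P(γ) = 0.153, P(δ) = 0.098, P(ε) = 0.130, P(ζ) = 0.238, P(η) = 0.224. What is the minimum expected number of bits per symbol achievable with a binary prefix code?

2.664 bits/symbol

Repeatedly combine the two least-probable nodes; the expected code length is the sum of the merged weights.
merge 7/250 + 49/500 → 63/500
merge 63/500 + 129/1000 → 51/200
merge 13/100 + 153/1000 → 283/1000
merge 28/125 + 119/500 → 231/500
merge 51/200 + 283/1000 → 269/500
merge 231/500 + 269/500 → 1
L = 63/500 + 51/200 + 283/1000 + 231/500 + 269/500 + 1 = 333/125 = 2.664 bits/symbol.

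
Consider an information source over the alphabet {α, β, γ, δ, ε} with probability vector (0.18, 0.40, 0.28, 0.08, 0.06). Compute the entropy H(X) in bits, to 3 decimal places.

2.023 bits

H = −Σ pᵢ log₂ pᵢ.
−0.18·log₂(0.18) = 0.4453
−0.40·log₂(0.40) = 0.5288
−0.28·log₂(0.28) = 0.5142
−0.08·log₂(0.08) = 0.2915
−0.06·log₂(0.06) = 0.2435
Sum ≈ 2.0233 → 2.023 bits.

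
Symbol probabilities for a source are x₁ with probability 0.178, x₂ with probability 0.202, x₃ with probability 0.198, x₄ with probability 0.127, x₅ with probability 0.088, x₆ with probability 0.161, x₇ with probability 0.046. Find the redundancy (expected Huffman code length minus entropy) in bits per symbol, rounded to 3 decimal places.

Entropy H = −Σ p log₂ p ≈ 2.6872 bits.
Huffman merges: 23/500+11/125→67/500; 127/1000+67/500→261/1000; 161/1000+89/500→339/1000; 99/500+101/500→2/5; 261/1000+339/1000→3/5; 2/5+3/5→1. L = 1367/500 ≈ 2.7340.
L − H = 2.7340 − 2.6872 = 0.047 bits.

0.047 bits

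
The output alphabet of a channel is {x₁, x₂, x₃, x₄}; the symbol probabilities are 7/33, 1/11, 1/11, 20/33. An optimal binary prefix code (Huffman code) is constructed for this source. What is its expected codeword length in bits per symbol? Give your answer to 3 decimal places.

Repeatedly combine the two least-probable nodes; the expected code length is the sum of the merged weights.
merge 1/11 + 1/11 → 2/11
merge 2/11 + 7/33 → 13/33
merge 13/33 + 20/33 → 1
L = 2/11 + 13/33 + 1 = 52/33 ≈ 1.576 bits/symbol.

1.576 bits/symbol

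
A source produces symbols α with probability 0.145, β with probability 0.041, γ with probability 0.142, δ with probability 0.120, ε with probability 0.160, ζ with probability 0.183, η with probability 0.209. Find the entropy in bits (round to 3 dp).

2.703 bits

H = −Σ pᵢ log₂ pᵢ.
−0.145·log₂(0.145) = 0.4040
−0.041·log₂(0.041) = 0.1889
−0.142·log₂(0.142) = 0.3999
−0.120·log₂(0.120) = 0.3671
−0.160·log₂(0.160) = 0.4230
−0.183·log₂(0.183) = 0.4484
−0.209·log₂(0.209) = 0.4720
Sum ≈ 2.7032 → 2.703 bits.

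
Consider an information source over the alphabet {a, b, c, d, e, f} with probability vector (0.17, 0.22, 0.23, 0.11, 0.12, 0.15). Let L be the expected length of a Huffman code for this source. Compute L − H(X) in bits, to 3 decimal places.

Entropy H = −Σ p log₂ p ≈ 2.5307 bits.
Huffman merges: 11/100+3/25→23/100; 3/20+17/100→8/25; 11/50+23/100→9/20; 23/100+8/25→11/20; 9/20+11/20→1. L = 51/20 ≈ 2.5500.
L − H = 2.5500 − 2.5307 = 0.019 bits.

0.019 bits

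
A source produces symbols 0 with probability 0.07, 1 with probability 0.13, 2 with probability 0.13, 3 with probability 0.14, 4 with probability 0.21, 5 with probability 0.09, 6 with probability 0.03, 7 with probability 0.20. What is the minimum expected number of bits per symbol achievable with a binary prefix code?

2.88 bits/symbol

Repeatedly combine the two least-probable nodes; the expected code length is the sum of the merged weights.
merge 3/100 + 7/100 → 1/10
merge 9/100 + 1/10 → 19/100
merge 13/100 + 13/100 → 13/50
merge 7/50 + 19/100 → 33/100
merge 1/5 + 21/100 → 41/100
merge 13/50 + 33/100 → 59/100
merge 41/100 + 59/100 → 1
L = 1/10 + 19/100 + 13/50 + 33/100 + 41/100 + 59/100 + 1 = 72/25 = 2.88 bits/symbol.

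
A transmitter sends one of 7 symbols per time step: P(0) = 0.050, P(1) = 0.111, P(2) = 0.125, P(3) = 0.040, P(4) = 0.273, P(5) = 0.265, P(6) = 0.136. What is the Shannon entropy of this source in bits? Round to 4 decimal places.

2.5394 bits

H = −Σ pᵢ log₂ pᵢ.
−0.050·log₂(0.050) = 0.2161
−0.111·log₂(0.111) = 0.3520
−0.125·log₂(0.125) = 0.3750
−0.040·log₂(0.040) = 0.1858
−0.273·log₂(0.273) = 0.5113
−0.265·log₂(0.265) = 0.5077
−0.136·log₂(0.136) = 0.3915
Sum ≈ 2.5394 → 2.5394 bits.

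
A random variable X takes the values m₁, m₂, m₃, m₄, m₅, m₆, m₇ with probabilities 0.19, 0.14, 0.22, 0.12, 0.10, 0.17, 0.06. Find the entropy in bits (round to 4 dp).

H = −Σ pᵢ log₂ pᵢ.
−0.19·log₂(0.19) = 0.4552
−0.14·log₂(0.14) = 0.3971
−0.22·log₂(0.22) = 0.4806
−0.12·log₂(0.12) = 0.3671
−0.10·log₂(0.10) = 0.3322
−0.17·log₂(0.17) = 0.4346
−0.06·log₂(0.06) = 0.2435
Sum ≈ 2.7103 → 2.7103 bits.

2.7103 bits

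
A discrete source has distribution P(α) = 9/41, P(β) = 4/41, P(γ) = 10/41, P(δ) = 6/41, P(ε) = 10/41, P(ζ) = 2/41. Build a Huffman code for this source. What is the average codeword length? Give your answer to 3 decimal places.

2.439 bits/symbol

Repeatedly combine the two least-probable nodes; the expected code length is the sum of the merged weights.
merge 2/41 + 4/41 → 6/41
merge 6/41 + 6/41 → 12/41
merge 9/41 + 10/41 → 19/41
merge 10/41 + 12/41 → 22/41
merge 19/41 + 22/41 → 1
L = 6/41 + 12/41 + 19/41 + 22/41 + 1 = 100/41 ≈ 2.439 bits/symbol.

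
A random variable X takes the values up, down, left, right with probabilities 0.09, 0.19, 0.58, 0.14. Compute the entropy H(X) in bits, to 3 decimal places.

1.621 bits

H = −Σ pᵢ log₂ pᵢ.
−0.09·log₂(0.09) = 0.3127
−0.19·log₂(0.19) = 0.4552
−0.58·log₂(0.58) = 0.4558
−0.14·log₂(0.14) = 0.3971
Sum ≈ 1.6208 → 1.621 bits.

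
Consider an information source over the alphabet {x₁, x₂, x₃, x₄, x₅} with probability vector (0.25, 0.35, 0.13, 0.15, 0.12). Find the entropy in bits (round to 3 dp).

2.190 bits

H = −Σ pᵢ log₂ pᵢ.
−0.25·log₂(0.25) = 0.5000
−0.35·log₂(0.35) = 0.5301
−0.13·log₂(0.13) = 0.3826
−0.15·log₂(0.15) = 0.4105
−0.12·log₂(0.12) = 0.3671
Sum ≈ 2.1904 → 2.190 bits.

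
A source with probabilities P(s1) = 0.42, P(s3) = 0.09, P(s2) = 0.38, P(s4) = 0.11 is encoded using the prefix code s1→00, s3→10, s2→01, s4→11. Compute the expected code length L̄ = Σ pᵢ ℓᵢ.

L̄ = Σ pᵢ·ℓᵢ = 0.42·2 + 0.09·2 + 0.38·2 + 0.11·2 = 2 bits/symbol.

2 bits/symbol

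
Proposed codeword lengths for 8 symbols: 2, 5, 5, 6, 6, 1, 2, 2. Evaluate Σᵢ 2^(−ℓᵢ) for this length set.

With common denominator 2^6 = 64: Σ 2^(−ℓᵢ) = 16/64 + 2/64 + 2/64 + 1/64 + 1/64 + 32/64 + 16/64 + 16/64 = 86/64 = 1.34375.

1.34375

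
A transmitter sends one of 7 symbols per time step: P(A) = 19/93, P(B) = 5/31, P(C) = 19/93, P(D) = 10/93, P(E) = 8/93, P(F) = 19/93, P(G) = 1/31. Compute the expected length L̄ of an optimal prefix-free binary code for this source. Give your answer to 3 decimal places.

2.710 bits/symbol

Repeatedly combine the two least-probable nodes; the expected code length is the sum of the merged weights.
merge 1/31 + 8/93 → 11/93
merge 10/93 + 11/93 → 7/31
merge 5/31 + 19/93 → 34/93
merge 19/93 + 19/93 → 38/93
merge 7/31 + 34/93 → 55/93
merge 38/93 + 55/93 → 1
L = 11/93 + 7/31 + 34/93 + 38/93 + 55/93 + 1 = 84/31 ≈ 2.710 bits/symbol.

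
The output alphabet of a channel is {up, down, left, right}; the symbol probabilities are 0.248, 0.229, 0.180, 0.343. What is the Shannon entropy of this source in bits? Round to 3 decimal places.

1.961 bits

H = −Σ pᵢ log₂ pᵢ.
−0.248·log₂(0.248) = 0.4989
−0.229·log₂(0.229) = 0.4870
−0.180·log₂(0.180) = 0.4453
−0.343·log₂(0.343) = 0.5295
Sum ≈ 1.9607 → 1.961 bits.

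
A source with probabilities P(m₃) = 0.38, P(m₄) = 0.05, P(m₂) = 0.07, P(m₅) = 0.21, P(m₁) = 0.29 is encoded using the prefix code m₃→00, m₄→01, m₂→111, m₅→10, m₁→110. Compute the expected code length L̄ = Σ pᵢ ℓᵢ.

L̄ = Σ pᵢ·ℓᵢ = 0.38·2 + 0.05·2 + 0.07·3 + 0.21·2 + 0.29·3 = 2.36 bits/symbol.

2.36 bits/symbol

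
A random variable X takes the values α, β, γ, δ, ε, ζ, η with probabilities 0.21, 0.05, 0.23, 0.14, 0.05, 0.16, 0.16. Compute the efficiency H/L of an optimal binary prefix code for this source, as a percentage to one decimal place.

Entropy H = −Σ p log₂ p ≈ 2.6358 bits.
Huffman merges: 1/20+1/20→1/10; 1/10+7/50→6/25; 4/25+4/25→8/25; 21/100+23/100→11/25; 6/25+8/25→14/25; 11/25+14/25→1. L = 133/50 ≈ 2.6600.
Efficiency = H/L = 2.6358/2.6600 = 99.1%.

99.1%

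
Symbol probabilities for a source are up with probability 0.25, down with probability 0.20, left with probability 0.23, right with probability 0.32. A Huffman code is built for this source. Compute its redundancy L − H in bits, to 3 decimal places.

Entropy H = −Σ p log₂ p ≈ 1.9781 bits.
Huffman merges: 1/5+23/100→43/100; 1/4+8/25→57/100; 43/100+57/100→1. L = 2 ≈ 2.0000.
L − H = 2.0000 − 1.9781 = 0.022 bits.

0.022 bits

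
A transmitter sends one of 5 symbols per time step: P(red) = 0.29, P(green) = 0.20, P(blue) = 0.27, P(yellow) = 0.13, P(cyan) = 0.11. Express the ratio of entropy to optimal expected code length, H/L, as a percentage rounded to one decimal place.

99.3%

Entropy H = −Σ p log₂ p ≈ 2.2252 bits.
Huffman merges: 11/100+13/100→6/25; 1/5+6/25→11/25; 27/100+29/100→14/25; 11/25+14/25→1. L = 56/25 ≈ 2.2400.
Efficiency = H/L = 2.2252/2.2400 = 99.3%.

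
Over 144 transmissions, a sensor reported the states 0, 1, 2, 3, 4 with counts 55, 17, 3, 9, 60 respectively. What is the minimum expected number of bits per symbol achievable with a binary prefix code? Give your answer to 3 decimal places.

1.868 bits/symbol

Probabilities are the counts divided by 144.
Repeatedly combine the two least-probable nodes; the expected code length is the sum of the merged weights.
merge 1/48 + 1/16 → 1/12
merge 1/12 + 17/144 → 29/144
merge 29/144 + 55/144 → 7/12
merge 5/12 + 7/12 → 1
L = 1/12 + 29/144 + 7/12 + 1 = 269/144 ≈ 1.868 bits/symbol.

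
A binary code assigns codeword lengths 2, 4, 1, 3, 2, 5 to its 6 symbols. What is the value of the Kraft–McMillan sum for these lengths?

1.21875

With common denominator 2^5 = 32: Σ 2^(−ℓᵢ) = 8/32 + 2/32 + 16/32 + 4/32 + 8/32 + 1/32 = 39/32 = 1.21875.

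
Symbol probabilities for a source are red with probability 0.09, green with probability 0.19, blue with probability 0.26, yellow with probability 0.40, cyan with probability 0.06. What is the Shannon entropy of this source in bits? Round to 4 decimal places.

2.0455 bits

H = −Σ pᵢ log₂ pᵢ.
−0.09·log₂(0.09) = 0.3127
−0.19·log₂(0.19) = 0.4552
−0.26·log₂(0.26) = 0.5053
−0.40·log₂(0.40) = 0.5288
−0.06·log₂(0.06) = 0.2435
Sum ≈ 2.0455 → 2.0455 bits.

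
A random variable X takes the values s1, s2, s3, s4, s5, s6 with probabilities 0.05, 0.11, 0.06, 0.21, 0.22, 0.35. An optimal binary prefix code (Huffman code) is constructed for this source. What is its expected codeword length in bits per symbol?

2.33 bits/symbol

Repeatedly combine the two least-probable nodes; the expected code length is the sum of the merged weights.
merge 1/20 + 3/50 → 11/100
merge 11/100 + 11/100 → 11/50
merge 21/100 + 11/50 → 43/100
merge 11/50 + 7/20 → 57/100
merge 43/100 + 57/100 → 1
L = 11/100 + 11/50 + 43/100 + 57/100 + 1 = 233/100 = 2.33 bits/symbol.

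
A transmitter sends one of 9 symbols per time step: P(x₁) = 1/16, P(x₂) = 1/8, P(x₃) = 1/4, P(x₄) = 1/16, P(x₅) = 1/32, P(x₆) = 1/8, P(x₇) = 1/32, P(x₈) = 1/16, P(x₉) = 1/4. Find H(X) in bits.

Each probability is a power of 1/2, so log₂(1/p) is an integer.
H = Σ p·log₂(1/p) = 1/16·4 + 1/8·3 + 1/4·2 + 1/16·4 + 1/32·5 + 1/8·3 + 1/32·5 + 1/16·4 + 1/4·2 = 2.8125 bits.

2.8125 bits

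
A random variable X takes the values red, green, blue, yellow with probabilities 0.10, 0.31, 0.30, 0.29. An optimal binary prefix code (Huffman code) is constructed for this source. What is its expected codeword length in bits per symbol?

2 bits/symbol

Repeatedly combine the two least-probable nodes; the expected code length is the sum of the merged weights.
merge 1/10 + 29/100 → 39/100
merge 3/10 + 31/100 → 61/100
merge 39/100 + 61/100 → 1
L = 39/100 + 61/100 + 1 = 2 bits/symbol.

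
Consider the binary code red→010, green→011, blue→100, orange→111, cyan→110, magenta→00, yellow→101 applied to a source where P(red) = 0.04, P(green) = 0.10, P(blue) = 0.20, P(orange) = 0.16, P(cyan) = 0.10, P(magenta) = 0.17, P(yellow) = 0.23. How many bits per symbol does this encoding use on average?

2.83 bits/symbol

L̄ = Σ pᵢ·ℓᵢ = 0.04·3 + 0.10·3 + 0.20·3 + 0.16·3 + 0.10·3 + 0.17·2 + 0.23·3 = 2.83 bits/symbol.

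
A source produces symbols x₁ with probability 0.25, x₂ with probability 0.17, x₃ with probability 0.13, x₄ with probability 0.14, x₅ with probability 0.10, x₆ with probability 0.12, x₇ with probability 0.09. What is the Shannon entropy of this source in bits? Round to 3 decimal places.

2.726 bits

H = −Σ pᵢ log₂ pᵢ.
−0.25·log₂(0.25) = 0.5000
−0.17·log₂(0.17) = 0.4346
−0.13·log₂(0.13) = 0.3826
−0.14·log₂(0.14) = 0.3971
−0.10·log₂(0.10) = 0.3322
−0.12·log₂(0.12) = 0.3671
−0.09·log₂(0.09) = 0.3127
Sum ≈ 2.7263 → 2.726 bits.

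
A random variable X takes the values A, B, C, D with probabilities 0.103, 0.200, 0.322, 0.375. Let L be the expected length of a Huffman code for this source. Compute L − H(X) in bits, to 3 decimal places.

Entropy H = −Σ p log₂ p ≈ 1.8592 bits.
Huffman merges: 103/1000+1/5→303/1000; 303/1000+161/500→5/8; 3/8+5/8→1. L = 241/125 ≈ 1.9280.
L − H = 1.9280 − 1.8592 = 0.069 bits.

0.069 bits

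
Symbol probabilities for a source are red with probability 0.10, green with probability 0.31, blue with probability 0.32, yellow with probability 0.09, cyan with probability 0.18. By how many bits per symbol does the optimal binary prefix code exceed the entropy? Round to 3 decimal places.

0.050 bits

Entropy H = −Σ p log₂ p ≈ 2.1400 bits.
Huffman merges: 9/100+1/10→19/100; 9/50+19/100→37/100; 31/100+8/25→63/100; 37/100+63/100→1. L = 219/100 ≈ 2.1900.
L − H = 2.1900 − 2.1400 = 0.050 bits.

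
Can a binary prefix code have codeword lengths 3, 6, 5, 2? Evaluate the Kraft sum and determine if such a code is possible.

0.421875; yes

With common denominator 2^6 = 64: Σ 2^(−ℓᵢ) = 8/64 + 1/64 + 2/64 + 16/64 = 27/64 = 0.421875.
Kraft's inequality requires Σ ≤ 1; here Σ = 0.421875 ≤ 1, so such a prefix code exists.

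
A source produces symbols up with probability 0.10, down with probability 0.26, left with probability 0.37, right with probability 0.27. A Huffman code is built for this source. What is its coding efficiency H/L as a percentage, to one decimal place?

Entropy H = −Σ p log₂ p ≈ 1.8782 bits.
Huffman merges: 1/10+13/50→9/25; 27/100+9/25→63/100; 37/100+63/100→1. L = 199/100 ≈ 1.9900.
Efficiency = H/L = 1.8782/1.9900 = 94.4%.

94.4%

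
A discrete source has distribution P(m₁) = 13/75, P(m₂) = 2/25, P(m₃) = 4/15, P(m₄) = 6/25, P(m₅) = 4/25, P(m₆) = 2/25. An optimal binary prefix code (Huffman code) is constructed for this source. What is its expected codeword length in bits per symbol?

Repeatedly combine the two least-probable nodes; the expected code length is the sum of the merged weights.
merge 2/25 + 2/25 → 4/25
merge 4/25 + 4/25 → 8/25
merge 13/75 + 6/25 → 31/75
merge 4/15 + 8/25 → 44/75
merge 31/75 + 44/75 → 1
L = 4/25 + 8/25 + 31/75 + 44/75 + 1 = 62/25 = 2.48 bits/symbol.

2.48 bits/symbol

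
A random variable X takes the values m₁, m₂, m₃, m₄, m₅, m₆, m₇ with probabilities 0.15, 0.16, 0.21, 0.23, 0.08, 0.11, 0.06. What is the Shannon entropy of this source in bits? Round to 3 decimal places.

H = −Σ pᵢ log₂ pᵢ.
−0.15·log₂(0.15) = 0.4105
−0.16·log₂(0.16) = 0.4230
−0.21·log₂(0.21) = 0.4728
−0.23·log₂(0.23) = 0.4877
−0.08·log₂(0.08) = 0.2915
−0.11·log₂(0.11) = 0.3503
−0.06·log₂(0.06) = 0.2435
Sum ≈ 2.6794 → 2.679 bits.

2.679 bits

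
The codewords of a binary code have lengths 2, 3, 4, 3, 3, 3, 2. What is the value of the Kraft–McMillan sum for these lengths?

With common denominator 2^4 = 16: Σ 2^(−ℓᵢ) = 4/16 + 2/16 + 1/16 + 2/16 + 2/16 + 2/16 + 4/16 = 17/16 = 1.0625.

1.0625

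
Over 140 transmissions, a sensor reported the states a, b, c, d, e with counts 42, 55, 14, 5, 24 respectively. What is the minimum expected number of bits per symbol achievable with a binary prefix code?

2.05 bits/symbol

Probabilities are the counts divided by 140.
Repeatedly combine the two least-probable nodes; the expected code length is the sum of the merged weights.
merge 1/28 + 1/10 → 19/140
merge 19/140 + 6/35 → 43/140
merge 3/10 + 43/140 → 17/28
merge 11/28 + 17/28 → 1
L = 19/140 + 43/140 + 17/28 + 1 = 41/20 = 2.05 bits/symbol.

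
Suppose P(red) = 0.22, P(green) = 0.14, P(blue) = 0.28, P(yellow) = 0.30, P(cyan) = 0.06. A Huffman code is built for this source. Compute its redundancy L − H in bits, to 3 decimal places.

0.043 bits

Entropy H = −Σ p log₂ p ≈ 2.1565 bits.
Huffman merges: 3/50+7/50→1/5; 1/5+11/50→21/50; 7/25+3/10→29/50; 21/50+29/50→1. L = 11/5 ≈ 2.2000.
L − H = 2.2000 − 2.1565 = 0.043 bits.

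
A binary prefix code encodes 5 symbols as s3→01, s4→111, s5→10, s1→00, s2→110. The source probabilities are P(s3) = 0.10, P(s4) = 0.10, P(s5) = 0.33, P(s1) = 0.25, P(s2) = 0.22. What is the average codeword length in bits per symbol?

L̄ = Σ pᵢ·ℓᵢ = 0.10·2 + 0.10·3 + 0.33·2 + 0.25·2 + 0.22·3 = 2.32 bits/symbol.

2.32 bits/symbol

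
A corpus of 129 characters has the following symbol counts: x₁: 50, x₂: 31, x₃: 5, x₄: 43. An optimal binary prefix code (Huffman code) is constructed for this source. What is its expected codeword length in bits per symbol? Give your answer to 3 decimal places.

Probabilities are the counts divided by 129.
Repeatedly combine the two least-probable nodes; the expected code length is the sum of the merged weights.
merge 5/129 + 31/129 → 12/43
merge 12/43 + 1/3 → 79/129
merge 50/129 + 79/129 → 1
L = 12/43 + 79/129 + 1 = 244/129 ≈ 1.891 bits/symbol.

1.891 bits/symbol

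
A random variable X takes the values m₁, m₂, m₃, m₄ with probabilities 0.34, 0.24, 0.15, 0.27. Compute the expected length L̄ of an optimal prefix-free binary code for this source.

Repeatedly combine the two least-probable nodes; the expected code length is the sum of the merged weights.
merge 3/20 + 6/25 → 39/100
merge 27/100 + 17/50 → 61/100
merge 39/100 + 61/100 → 1
L = 39/100 + 61/100 + 1 = 2 bits/symbol.

2 bits/symbol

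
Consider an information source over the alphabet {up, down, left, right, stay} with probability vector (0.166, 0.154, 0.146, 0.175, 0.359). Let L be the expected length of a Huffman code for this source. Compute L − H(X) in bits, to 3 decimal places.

Entropy H = −Σ p log₂ p ≈ 2.2216 bits.
Huffman merges: 73/500+77/500→3/10; 83/500+7/40→341/1000; 3/10+341/1000→641/1000; 359/1000+641/1000→1. L = 1141/500 ≈ 2.2820.
L − H = 2.2820 − 2.2216 = 0.060 bits.

0.060 bits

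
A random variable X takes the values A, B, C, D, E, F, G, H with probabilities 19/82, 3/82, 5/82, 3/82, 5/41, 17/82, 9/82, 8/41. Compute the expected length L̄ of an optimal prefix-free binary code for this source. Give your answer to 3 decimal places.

2.768 bits/symbol

Repeatedly combine the two least-probable nodes; the expected code length is the sum of the merged weights.
merge 3/82 + 3/82 → 3/41
merge 5/82 + 3/41 → 11/82
merge 9/82 + 5/41 → 19/82
merge 11/82 + 8/41 → 27/82
merge 17/82 + 19/82 → 18/41
merge 19/82 + 27/82 → 23/41
merge 18/41 + 23/41 → 1
L = 3/41 + 11/82 + 19/82 + 27/82 + 18/41 + 23/41 + 1 = 227/82 ≈ 2.768 bits/symbol.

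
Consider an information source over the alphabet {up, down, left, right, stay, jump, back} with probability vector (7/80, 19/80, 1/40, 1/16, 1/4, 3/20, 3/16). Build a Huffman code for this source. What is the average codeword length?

Repeatedly combine the two least-probable nodes; the expected code length is the sum of the merged weights.
merge 1/40 + 1/16 → 7/80
merge 7/80 + 7/80 → 7/40
merge 3/20 + 7/40 → 13/40
merge 3/16 + 19/80 → 17/40
merge 1/4 + 13/40 → 23/40
merge 17/40 + 23/40 → 1
L = 7/80 + 7/40 + 13/40 + 17/40 + 23/40 + 1 = 207/80 = 2.5875 bits/symbol.

2.5875 bits/symbol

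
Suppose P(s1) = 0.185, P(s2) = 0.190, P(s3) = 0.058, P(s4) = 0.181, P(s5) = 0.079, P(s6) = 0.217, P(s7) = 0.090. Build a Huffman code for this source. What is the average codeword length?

Repeatedly combine the two least-probable nodes; the expected code length is the sum of the merged weights.
merge 29/500 + 79/1000 → 137/1000
merge 9/100 + 137/1000 → 227/1000
merge 181/1000 + 37/200 → 183/500
merge 19/100 + 217/1000 → 407/1000
merge 227/1000 + 183/500 → 593/1000
merge 407/1000 + 593/1000 → 1
L = 137/1000 + 227/1000 + 183/500 + 407/1000 + 593/1000 + 1 = 273/100 = 2.73 bits/symbol.

2.73 bits/symbol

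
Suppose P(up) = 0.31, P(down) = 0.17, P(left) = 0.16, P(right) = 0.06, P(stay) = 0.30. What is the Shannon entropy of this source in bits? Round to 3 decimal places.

2.146 bits

H = −Σ pᵢ log₂ pᵢ.
−0.31·log₂(0.31) = 0.5238
−0.17·log₂(0.17) = 0.4346
−0.16·log₂(0.16) = 0.4230
−0.06·log₂(0.06) = 0.2435
−0.30·log₂(0.30) = 0.5211
Sum ≈ 2.1460 → 2.146 bits.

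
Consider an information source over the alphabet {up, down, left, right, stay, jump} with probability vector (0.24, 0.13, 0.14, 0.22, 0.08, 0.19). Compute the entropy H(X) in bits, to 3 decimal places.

2.501 bits

H = −Σ pᵢ log₂ pᵢ.
−0.24·log₂(0.24) = 0.4941
−0.13·log₂(0.13) = 0.3826
−0.14·log₂(0.14) = 0.3971
−0.22·log₂(0.22) = 0.4806
−0.08·log₂(0.08) = 0.2915
−0.19·log₂(0.19) = 0.4552
Sum ≈ 2.5012 → 2.501 bits.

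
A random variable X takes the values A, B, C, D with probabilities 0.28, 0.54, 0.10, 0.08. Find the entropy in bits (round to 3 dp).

1.618 bits

H = −Σ pᵢ log₂ pᵢ.
−0.28·log₂(0.28) = 0.5142
−0.54·log₂(0.54) = 0.4800
−0.10·log₂(0.10) = 0.3322
−0.08·log₂(0.08) = 0.2915
Sum ≈ 1.6180 → 1.618 bits.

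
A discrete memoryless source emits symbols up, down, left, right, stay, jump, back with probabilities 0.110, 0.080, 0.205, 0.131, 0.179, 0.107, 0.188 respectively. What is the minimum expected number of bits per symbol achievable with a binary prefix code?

Repeatedly combine the two least-probable nodes; the expected code length is the sum of the merged weights.
merge 2/25 + 107/1000 → 187/1000
merge 11/100 + 131/1000 → 241/1000
merge 179/1000 + 187/1000 → 183/500
merge 47/250 + 41/200 → 393/1000
merge 241/1000 + 183/500 → 607/1000
merge 393/1000 + 607/1000 → 1
L = 187/1000 + 241/1000 + 183/500 + 393/1000 + 607/1000 + 1 = 1397/500 = 2.794 bits/symbol.

2.794 bits/symbol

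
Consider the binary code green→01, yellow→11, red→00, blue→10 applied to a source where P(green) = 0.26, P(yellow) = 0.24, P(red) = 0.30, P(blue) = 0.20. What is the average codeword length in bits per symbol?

L̄ = Σ pᵢ·ℓᵢ = 0.26·2 + 0.24·2 + 0.30·2 + 0.20·2 = 2 bits/symbol.

2 bits/symbol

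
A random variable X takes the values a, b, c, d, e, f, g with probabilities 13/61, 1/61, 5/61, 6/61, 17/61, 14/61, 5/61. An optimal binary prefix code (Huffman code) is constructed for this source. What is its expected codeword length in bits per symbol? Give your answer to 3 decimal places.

Repeatedly combine the two least-probable nodes; the expected code length is the sum of the merged weights.
merge 1/61 + 5/61 → 6/61
merge 5/61 + 6/61 → 11/61
merge 6/61 + 11/61 → 17/61
merge 13/61 + 14/61 → 27/61
merge 17/61 + 17/61 → 34/61
merge 27/61 + 34/61 → 1
L = 6/61 + 11/61 + 17/61 + 27/61 + 34/61 + 1 = 156/61 ≈ 2.557 bits/symbol.

2.557 bits/symbol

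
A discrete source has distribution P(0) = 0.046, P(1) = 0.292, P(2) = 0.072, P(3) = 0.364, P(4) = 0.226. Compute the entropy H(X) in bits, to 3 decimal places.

H = −Σ pᵢ log₂ pᵢ.
−0.046·log₂(0.046) = 0.2043
−0.292·log₂(0.292) = 0.5186
−0.072·log₂(0.072) = 0.2733
−0.364·log₂(0.364) = 0.5307
−0.226·log₂(0.226) = 0.4849
Sum ≈ 2.0118 → 2.012 bits.

2.012 bits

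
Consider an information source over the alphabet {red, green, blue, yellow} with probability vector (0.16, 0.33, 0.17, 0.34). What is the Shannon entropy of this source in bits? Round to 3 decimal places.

H = −Σ pᵢ log₂ pᵢ.
−0.16·log₂(0.16) = 0.4230
−0.33·log₂(0.33) = 0.5278
−0.17·log₂(0.17) = 0.4346
−0.34·log₂(0.34) = 0.5292
Sum ≈ 1.9146 → 1.915 bits.

1.915 bits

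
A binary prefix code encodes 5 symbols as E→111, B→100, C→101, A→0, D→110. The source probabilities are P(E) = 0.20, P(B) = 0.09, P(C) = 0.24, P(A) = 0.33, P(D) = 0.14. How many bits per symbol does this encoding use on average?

L̄ = Σ pᵢ·ℓᵢ = 0.20·3 + 0.09·3 + 0.24·3 + 0.33·1 + 0.14·3 = 2.34 bits/symbol.

2.34 bits/symbol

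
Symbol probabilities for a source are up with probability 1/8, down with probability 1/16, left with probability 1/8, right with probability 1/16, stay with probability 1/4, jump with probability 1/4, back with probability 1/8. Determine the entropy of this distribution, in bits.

2.625 bits

Each probability is a power of 1/2, so log₂(1/p) is an integer.
H = Σ p·log₂(1/p) = 1/8·3 + 1/16·4 + 1/8·3 + 1/16·4 + 1/4·2 + 1/4·2 + 1/8·3 = 2.625 bits.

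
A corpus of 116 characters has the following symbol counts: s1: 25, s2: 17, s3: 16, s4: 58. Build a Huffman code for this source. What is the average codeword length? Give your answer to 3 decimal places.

Probabilities are the counts divided by 116.
Repeatedly combine the two least-probable nodes; the expected code length is the sum of the merged weights.
merge 4/29 + 17/116 → 33/116
merge 25/116 + 33/116 → 1/2
merge 1/2 + 1/2 → 1
L = 33/116 + 1/2 + 1 = 207/116 ≈ 1.784 bits/symbol.

1.784 bits/symbol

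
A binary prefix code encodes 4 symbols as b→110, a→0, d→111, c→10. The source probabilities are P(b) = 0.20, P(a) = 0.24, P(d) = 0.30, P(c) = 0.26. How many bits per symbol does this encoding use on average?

L̄ = Σ pᵢ·ℓᵢ = 0.20·3 + 0.24·1 + 0.30·3 + 0.26·2 = 2.26 bits/symbol.

2.26 bits/symbol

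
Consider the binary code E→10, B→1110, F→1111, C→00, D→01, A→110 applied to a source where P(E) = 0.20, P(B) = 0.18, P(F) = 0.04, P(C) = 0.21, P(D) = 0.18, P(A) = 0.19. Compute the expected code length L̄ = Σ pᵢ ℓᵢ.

2.63 bits/symbol

L̄ = Σ pᵢ·ℓᵢ = 0.20·2 + 0.18·4 + 0.04·4 + 0.21·2 + 0.18·2 + 0.19·3 = 2.63 bits/symbol.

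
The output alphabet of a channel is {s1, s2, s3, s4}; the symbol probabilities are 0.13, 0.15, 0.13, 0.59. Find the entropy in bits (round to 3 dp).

H = −Σ pᵢ log₂ pᵢ.
−0.13·log₂(0.13) = 0.3826
−0.15·log₂(0.15) = 0.4105
−0.13·log₂(0.13) = 0.3826
−0.59·log₂(0.59) = 0.4491
Sum ≈ 1.6249 → 1.625 bits.

1.625 bits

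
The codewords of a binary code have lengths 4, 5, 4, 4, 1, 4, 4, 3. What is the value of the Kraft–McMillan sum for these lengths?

With common denominator 2^5 = 32: Σ 2^(−ℓᵢ) = 2/32 + 1/32 + 2/32 + 2/32 + 16/32 + 2/32 + 2/32 + 4/32 = 31/32 = 0.96875.

0.96875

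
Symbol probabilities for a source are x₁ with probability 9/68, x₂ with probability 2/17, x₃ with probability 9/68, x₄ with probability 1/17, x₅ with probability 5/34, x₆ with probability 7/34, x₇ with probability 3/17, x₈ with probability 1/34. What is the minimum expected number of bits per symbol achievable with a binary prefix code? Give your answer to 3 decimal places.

2.882 bits/symbol

Repeatedly combine the two least-probable nodes; the expected code length is the sum of the merged weights.
merge 1/34 + 1/17 → 3/34
merge 3/34 + 2/17 → 7/34
merge 9/68 + 9/68 → 9/34
merge 5/34 + 3/17 → 11/34
merge 7/34 + 7/34 → 7/17
merge 9/34 + 11/34 → 10/17
merge 7/17 + 10/17 → 1
L = 3/34 + 7/34 + 9/34 + 11/34 + 7/17 + 10/17 + 1 = 49/17 ≈ 2.882 bits/symbol.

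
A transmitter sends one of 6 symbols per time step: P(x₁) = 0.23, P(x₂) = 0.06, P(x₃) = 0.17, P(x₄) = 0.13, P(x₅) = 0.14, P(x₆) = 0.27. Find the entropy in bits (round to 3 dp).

2.456 bits

H = −Σ pᵢ log₂ pᵢ.
−0.23·log₂(0.23) = 0.4877
−0.06·log₂(0.06) = 0.2435
−0.17·log₂(0.17) = 0.4346
−0.13·log₂(0.13) = 0.3826
−0.14·log₂(0.14) = 0.3971
−0.27·log₂(0.27) = 0.5100
Sum ≈ 2.4556 → 2.456 bits.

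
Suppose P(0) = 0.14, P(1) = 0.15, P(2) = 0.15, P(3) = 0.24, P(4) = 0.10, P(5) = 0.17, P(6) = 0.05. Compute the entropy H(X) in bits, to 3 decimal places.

H = −Σ pᵢ log₂ pᵢ.
−0.14·log₂(0.14) = 0.3971
−0.15·log₂(0.15) = 0.4105
−0.15·log₂(0.15) = 0.4105
−0.24·log₂(0.24) = 0.4941
−0.10·log₂(0.10) = 0.3322
−0.17·log₂(0.17) = 0.4346
−0.05·log₂(0.05) = 0.2161
Sum ≈ 2.6952 → 2.695 bits.

2.695 bits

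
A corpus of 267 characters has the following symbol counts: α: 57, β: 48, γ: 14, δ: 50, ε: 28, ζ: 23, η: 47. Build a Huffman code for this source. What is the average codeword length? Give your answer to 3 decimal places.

2.738 bits/symbol

Probabilities are the counts divided by 267.
Repeatedly combine the two least-probable nodes; the expected code length is the sum of the merged weights.
merge 14/267 + 23/267 → 37/267
merge 28/267 + 37/267 → 65/267
merge 47/267 + 16/89 → 95/267
merge 50/267 + 19/89 → 107/267
merge 65/267 + 95/267 → 160/267
merge 107/267 + 160/267 → 1
L = 37/267 + 65/267 + 95/267 + 107/267 + 160/267 + 1 = 731/267 ≈ 2.738 bits/symbol.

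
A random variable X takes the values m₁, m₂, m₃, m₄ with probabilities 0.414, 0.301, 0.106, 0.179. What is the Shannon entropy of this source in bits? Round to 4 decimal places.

H = −Σ pᵢ log₂ pᵢ.
−0.414·log₂(0.414) = 0.5267
−0.301·log₂(0.301) = 0.5214
−0.106·log₂(0.106) = 0.3432
−0.179·log₂(0.179) = 0.4443
Sum ≈ 1.8356 → 1.8356 bits.

1.8356 bits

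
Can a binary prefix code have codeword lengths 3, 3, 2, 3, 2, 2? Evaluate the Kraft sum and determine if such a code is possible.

With common denominator 2^3 = 8: Σ 2^(−ℓᵢ) = 1/8 + 1/8 + 2/8 + 1/8 + 2/8 + 2/8 = 9/8 = 1.125.
Kraft's inequality requires Σ ≤ 1; here Σ = 1.125 > 1, so no such prefix code exists.

1.125; no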